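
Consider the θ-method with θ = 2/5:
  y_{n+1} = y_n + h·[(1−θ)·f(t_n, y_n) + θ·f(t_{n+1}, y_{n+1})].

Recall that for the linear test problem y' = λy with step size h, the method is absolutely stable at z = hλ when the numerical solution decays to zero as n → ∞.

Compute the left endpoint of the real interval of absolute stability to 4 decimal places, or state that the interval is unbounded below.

left endpoint -10.0000.

Test eqn y'=λy, z=hλ:
  y_{n+1} = y_n + z·[3/5·y_n + 2/5·y_{n+1}] ⇒ (1 − 2/5z)y_{n+1} = (1 + 3/5z)y_n
  ⇒ R(z) = (1 + 3/5z)/(1 − 2/5z).

Solve |R(x)|<1 on ℝ⁻.
x=-0.37: |R|=0.6777
R=−1: 1+3/5x = −1+2/5x ⇒ -1/5x=2 ⇒ x=2/(-1/5)=-10.0000
Confirm numerically:
  x=-7.208: |R|=0.85620 <1
  x=-6.238: |R|=0.78473 <1
  x=-5.860: |R|=0.75239 <1
  x=-10.390: |R|=1.01513 >1
  x=-10.339: |R|=1.01320 >1
Stable set (-10.0000, 0).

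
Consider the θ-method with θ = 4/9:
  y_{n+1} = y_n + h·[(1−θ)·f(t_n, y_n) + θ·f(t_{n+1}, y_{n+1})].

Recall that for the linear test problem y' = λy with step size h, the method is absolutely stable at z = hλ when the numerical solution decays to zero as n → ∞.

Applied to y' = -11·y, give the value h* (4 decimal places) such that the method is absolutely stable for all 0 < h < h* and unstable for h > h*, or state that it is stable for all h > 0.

With y'=λy (z=hλ):
  y_{n+1} = y_n + z·[5/9·y_n + 4/9·y_{n+1}] ⇒ (1 − 4/9z)y_{n+1} = (1 + 5/9z)y_n
  Hence R(z) = (1 + 5/9z)/(1 − 4/9z).

Boundary: |R(x)|=1, x<0.
x=-1.62: |R|=0.0581
R=−1: 1+5/9x = −1+4/9x ⇒ -1/9x=2 ⇒ x=2/(-1/9)=-18.0000
Confirm numerically:
  x=-16.618: |R|=0.98169 <1
  x=-15.310: |R|=0.96170 <1
  x=-15.155: |R|=0.95914 <1
  x=-11.403: |R|=0.87920 <1
  x=-18.332: |R|=1.00403 >1
  x=-18.218: |R|=1.00266 >1
Interval (-18.0000, 0).

(-18.0000,0); λ=-11 ⇒ h* = (18)/11 = 1.6364.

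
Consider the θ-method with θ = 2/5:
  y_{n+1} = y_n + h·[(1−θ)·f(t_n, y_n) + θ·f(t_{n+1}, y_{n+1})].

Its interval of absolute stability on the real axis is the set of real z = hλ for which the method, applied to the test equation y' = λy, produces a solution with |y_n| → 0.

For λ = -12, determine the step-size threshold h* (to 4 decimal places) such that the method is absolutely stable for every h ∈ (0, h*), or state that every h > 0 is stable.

On y'=λy, z=hλ:
  y_{n+1} = y_n + z·[3/5·y_n + 2/5·y_{n+1}] ⇒ (1 − 2/5z)y_{n+1} = (1 + 3/5z)y_n
  so R(z) = (1 + 3/5z)/(1 − 2/5z).

Boundary: |R(x)|=1, x<0.
x=-1.72: |R|=0.0190
R=−1: 1+3/5x = −1+2/5x ⇒ -1/5x=2 ⇒ x=2/(-1/5)=-10.0000
Confirm numerically:
  x=-8.515: |R|=0.93259 <1
  x=-5.942: |R|=0.75965 <1
  x=-4.838: |R|=0.64827 <1
  x=-10.317: |R|=1.01237 >1
  x=-10.271: |R|=1.01061 >1
  x=-10.122: |R|=1.00483 >1
So |R|<1 on (-10.0000, 0).

(-10.0000,0); λ=-12 ⇒ h* = (10)/12 = 0.8333.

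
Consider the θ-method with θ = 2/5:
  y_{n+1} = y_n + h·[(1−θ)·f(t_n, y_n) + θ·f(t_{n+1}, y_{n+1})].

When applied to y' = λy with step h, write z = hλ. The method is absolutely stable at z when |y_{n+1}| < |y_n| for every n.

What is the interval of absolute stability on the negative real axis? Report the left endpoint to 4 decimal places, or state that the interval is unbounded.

Set f=λy, z=hλ:
  y_{n+1} = y_n + z·[3/5·y_n + 2/5·y_{n+1}] ⇒ (1 − 2/5z)y_{n+1} = (1 + 3/5z)y_n
  Hence R(z) = (1 + 3/5z)/(1 − 2/5z).

Need |R(x)|<1, x<0.
x=-0.99: |R|=0.2908
R=−1: 1+3/5x = −1+2/5x ⇒ -1/5x=2 ⇒ x=2/(-1/5)=-10.0000
Confirm numerically:
  x=-7.889: |R|=0.89840 <1
  x=-4.926: |R|=0.65836 <1
  x=-4.652: |R|=0.62612 <1
  x=-10.564: |R|=1.02159 >1
  x=-10.459: |R|=1.01771 >1
  x=-10.159: |R|=1.00628 >1
Stable set (-10.0000, 0).

(-10.0000, 0).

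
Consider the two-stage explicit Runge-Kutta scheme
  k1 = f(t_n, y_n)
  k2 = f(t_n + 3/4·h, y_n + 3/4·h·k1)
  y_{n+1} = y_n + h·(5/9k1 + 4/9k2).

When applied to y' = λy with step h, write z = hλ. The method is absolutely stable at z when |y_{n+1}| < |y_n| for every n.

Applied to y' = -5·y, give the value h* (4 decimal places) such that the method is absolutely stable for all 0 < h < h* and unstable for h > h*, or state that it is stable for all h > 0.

(-3.0000,0); λ=-5 ⇒ h* = (3)/5 = 0.6000.

Test eqn y'=λy, z=hλ:
  k1=λy_n ⇒ h·k1=z·y_n;  k2=λ(1+3/4z)y_n ⇒ h·k2=z(1+3/4z)y_n
  y_{n+1}/y_n = 1 + 5/9z + 4/9z(1+3/4z) = 1 + z + 1/3z²
  so R(z) = 1 + z + 1/3z².

Find x<0 with |R(x)|<1.
x=-0.91: |R|=0.3660
R=1: x+1/3x²=0 ⇒ x=−3=-3.0000; min R=1−1/(4·1/3)=0.2500>−1
Confirm numerically:
  x=-2.968: |R|=0.96834 <1
  x=-2.753: |R|=0.77334 <1
  x=-2.088: |R|=0.36525 <1
  x=-1.984: |R|=0.32809 <1
  x=-3.425: |R|=1.48521 >1
  x=-3.163: |R|=1.17186 >1
So |R|<1 on (-3.0000, 0).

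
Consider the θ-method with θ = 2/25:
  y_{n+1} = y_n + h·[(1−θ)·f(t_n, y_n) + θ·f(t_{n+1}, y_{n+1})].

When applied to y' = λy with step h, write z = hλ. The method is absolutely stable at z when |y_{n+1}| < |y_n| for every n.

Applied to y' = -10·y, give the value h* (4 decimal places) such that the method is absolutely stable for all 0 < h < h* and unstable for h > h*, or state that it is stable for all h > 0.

With y'=λy (z=hλ):
  y_{n+1} = y_n + z·[23/25·y_n + 2/25·y_{n+1}] ⇒ (1 − 2/25z)y_{n+1} = (1 + 23/25z)y_n
  ⇒ R(z) = (1 + 23/25z)/(1 − 2/25z).

Boundary: |R(x)|=1, x<0.
x=-1.27: |R|=0.1529
R=−1: 1+23/25x = −1+2/25x ⇒ -21/25x=2 ⇒ x=2/(-21/25)=-2.3810
Confirm numerically:
  x=-1.584: |R|=0.40585 <1
  x=-1.317: |R|=0.19147 <1
  x=-1.100: |R|=0.01103 <1
  x=-2.809: |R|=1.29359 >1
  x=-2.704: |R|=1.22310 >1
  x=-2.489: |R|=1.07569 >1
So |R|<1 on (-2.3810, 0).

(-2.3810,0); λ=-10 ⇒ h* = (50/21)/10 = 0.2381.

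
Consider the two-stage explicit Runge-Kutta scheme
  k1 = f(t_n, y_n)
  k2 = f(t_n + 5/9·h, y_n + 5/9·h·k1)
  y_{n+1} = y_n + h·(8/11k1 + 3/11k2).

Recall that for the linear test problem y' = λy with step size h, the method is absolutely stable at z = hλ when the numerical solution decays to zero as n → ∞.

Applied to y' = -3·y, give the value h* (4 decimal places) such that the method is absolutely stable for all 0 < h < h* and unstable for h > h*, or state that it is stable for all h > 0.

(-6.6000,0); λ=-3 ⇒ h* = (33/5)/3 = 2.2000.

Set f=λy, z=hλ:
  k1=λy_n ⇒ h·k1=z·y_n;  k2=λ(1+5/9z)y_n ⇒ h·k2=z(1+5/9z)y_n
  y_{n+1}/y_n = 1 + 8/11z + 3/11z(1+5/9z) = 1 + z + 5/33z²
  Hence R(z) = 1 + z + 5/33z².

Solve |R(x)|<1 on ℝ⁻.
x=-0.63: |R|=0.4301
R=1: x+5/33x²=0 ⇒ x=−33/5=-6.6000; min R=1−1/(4·5/33)=-0.6500>−1
Confirm numerically:
  x=-5.932: |R|=0.39961 <1
  x=-5.114: |R|=0.15142 <1
  x=-4.925: |R|=0.24991 <1
  x=-2.795: |R|=0.61136 <1
  x=-7.160: |R|=1.60752 >1
  x=-6.746: |R|=1.14923 >1
So |R|<1 on (-6.6000, 0).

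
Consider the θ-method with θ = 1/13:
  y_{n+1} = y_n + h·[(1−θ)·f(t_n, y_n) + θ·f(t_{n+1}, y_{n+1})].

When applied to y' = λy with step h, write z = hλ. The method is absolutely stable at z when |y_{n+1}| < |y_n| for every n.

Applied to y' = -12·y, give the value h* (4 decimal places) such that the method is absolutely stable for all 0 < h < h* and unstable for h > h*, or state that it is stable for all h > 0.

On y'=λy, z=hλ:
  y_{n+1} = y_n + z·[12/13·y_n + 1/13·y_{n+1}] ⇒ (1 − 1/13z)y_{n+1} = (1 + 12/13z)y_n
  Hence R(z) = (1 + 12/13z)/(1 − 1/13z).

Boundary: |R(x)|=1, x<0.
x=-1.55: |R|=0.3849
R=−1: 1+12/13x = −1+1/13x ⇒ -11/13x=2 ⇒ x=2/(-11/13)=-2.3636
Confirm numerically:
  x=-2.185: |R|=0.87060 <1
  x=-1.354: |R|=0.22628 <1
  x=-1.261: |R|=0.14950 <1
  x=-2.803: |R|=1.30583 >1
  x=-2.743: |R|=1.26507 >1
  x=-2.503: |R|=1.09888 >1
Stable set (-2.3636, 0).

(-2.3636,0); λ=-12 ⇒ h* = (26/11)/12 = 0.1970.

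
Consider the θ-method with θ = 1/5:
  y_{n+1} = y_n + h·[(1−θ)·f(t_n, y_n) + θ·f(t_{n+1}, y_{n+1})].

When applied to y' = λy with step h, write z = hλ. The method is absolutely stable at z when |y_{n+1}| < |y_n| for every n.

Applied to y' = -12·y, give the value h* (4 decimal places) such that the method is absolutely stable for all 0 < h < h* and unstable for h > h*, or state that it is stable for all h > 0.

Test eqn y'=λy, z=hλ:
  y_{n+1} = y_n + z·[4/5·y_n + 1/5·y_{n+1}] ⇒ (1 − 1/5z)y_{n+1} = (1 + 4/5z)y_n
  Hence R(z) = (1 + 4/5z)/(1 − 1/5z).

Boundary: |R(x)|=1, x<0.
x=-1.45: |R|=0.1240
R=−1: 1+4/5x = −1+1/5x ⇒ -3/5x=2 ⇒ x=2/(-3/5)=-3.3333
Confirm numerically:
  x=-3.042: |R|=0.89132 <1
  x=-2.643: |R|=0.72903 <1
  x=-2.386: |R|=0.61522 <1
  x=-3.637: |R|=1.10548 >1
  x=-3.606: |R|=1.09505 >1
Stable set (-3.3333, 0).

(-3.3333,0); λ=-12 ⇒ h* = (10/3)/12 = 0.2778.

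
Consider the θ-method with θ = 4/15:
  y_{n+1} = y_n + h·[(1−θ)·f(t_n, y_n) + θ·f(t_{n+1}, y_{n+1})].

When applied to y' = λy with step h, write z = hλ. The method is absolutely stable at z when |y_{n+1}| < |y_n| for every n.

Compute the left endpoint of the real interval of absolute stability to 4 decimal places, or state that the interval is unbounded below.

With y'=λy (z=hλ):
  y_{n+1} = y_n + z·[11/15·y_n + 4/15·y_{n+1}] ⇒ (1 − 4/15z)y_{n+1} = (1 + 11/15z)y_n
  R(z) = (1 + 11/15z)/(1 − 4/15z).

Find x<0 with |R(x)|<1.
x=-1.22: |R|=0.0795
R=−1: 1+11/15x = −1+4/15x ⇒ -7/15x=2 ⇒ x=2/(-7/15)=-4.2857
Confirm numerically:
  x=-3.196: |R|=0.72545 <1
  x=-3.101: |R|=0.69738 <1
  x=-2.502: |R|=0.50072 <1
  x=-1.884: |R|=0.25399 <1
  x=-4.720: |R|=1.08973 >1
  x=-4.649: |R|=1.07569 >1
Interval (-4.2857, 0).

z* = -4.2857.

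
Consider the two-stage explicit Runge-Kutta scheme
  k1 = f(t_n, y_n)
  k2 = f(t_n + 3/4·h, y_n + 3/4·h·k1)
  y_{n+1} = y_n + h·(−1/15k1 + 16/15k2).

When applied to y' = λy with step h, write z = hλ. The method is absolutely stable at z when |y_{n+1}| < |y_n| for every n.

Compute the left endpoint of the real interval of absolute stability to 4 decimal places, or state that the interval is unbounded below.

z* = -1.2500.

On y'=λy, z=hλ:
  k1=λy_n ⇒ h·k1=z·y_n;  k2=λ(1+3/4z)y_n ⇒ h·k2=z(1+3/4z)y_n
  y_{n+1}/y_n = 1 − 1/15z + 16/15z(1+3/4z) = 1 + z + 4/5z²
  R(z) = 1 + z + 4/5z².

Boundary: |R(x)|=1, x<0.
x=-1.12: |R|=0.8835
R=1: x+4/5x²=0 ⇒ x=−5/4=-1.2500; min R=1−1/(4·4/5)=0.6875>−1
Confirm numerically:
  x=-1.142: |R|=0.90133 <1
  x=-1.110: |R|=0.87568 <1
  x=-0.827: |R|=0.72014 <1
  x=-0.550: |R|=0.69200 <1
  x=-1.820: |R|=1.82992 >1
  x=-1.810: |R|=1.81088 >1
  x=-1.567: |R|=1.39739 >1
Stable set (-1.2500, 0).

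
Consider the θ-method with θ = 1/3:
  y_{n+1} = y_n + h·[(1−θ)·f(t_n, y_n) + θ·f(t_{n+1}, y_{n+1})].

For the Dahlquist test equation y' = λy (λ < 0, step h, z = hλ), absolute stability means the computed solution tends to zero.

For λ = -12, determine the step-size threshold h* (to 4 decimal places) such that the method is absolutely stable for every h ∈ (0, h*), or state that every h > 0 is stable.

(-6.0000,0); λ=-12 ⇒ h* = (6)/12 = 0.5000.

On y'=λy, z=hλ:
  y_{n+1} = y_n + z·[2/3·y_n + 1/3·y_{n+1}] ⇒ (1 − 1/3z)y_{n+1} = (1 + 2/3z)y_n
  Hence R(z) = (1 + 2/3z)/(1 − 1/3z).

Boundary: |R(x)|=1, x<0.
x=-0.55: |R|=0.5352
R=−1: 1+2/3x = −1+1/3x ⇒ -1/3x=2 ⇒ x=2/(-1/3)=-6.0000
Confirm numerically:
  x=-5.683: |R|=0.96349 <1
  x=-5.360: |R|=0.92344 <1
  x=-3.715: |R|=0.65972 <1
  x=-6.528: |R|=1.05542 >1
  x=-6.526: |R|=1.05522 >1
Interval (-6.0000, 0).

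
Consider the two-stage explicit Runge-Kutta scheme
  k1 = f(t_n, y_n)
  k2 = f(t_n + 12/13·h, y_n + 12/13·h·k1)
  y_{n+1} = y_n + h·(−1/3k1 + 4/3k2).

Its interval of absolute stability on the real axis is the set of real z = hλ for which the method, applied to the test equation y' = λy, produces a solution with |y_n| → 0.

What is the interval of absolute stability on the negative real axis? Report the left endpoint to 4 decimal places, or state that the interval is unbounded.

z∈(-0.8125,0).

Set f=λy, z=hλ:
  k1=λy_n ⇒ h·k1=z·y_n;  k2=λ(1+12/13z)y_n ⇒ h·k2=z(1+12/13z)y_n
  y_{n+1}/y_n = 1 − 1/3z + 4/3z(1+12/13z) = 1 + z + 16/13z²
  ⇒ R(z) = 1 + z + 16/13z².

Find x<0 with |R(x)|<1.
x=-1.77: |R|=3.0859
R=1: x+16/13x²=0 ⇒ x=−13/16=-0.8125; min R=1−1/(4·16/13)=0.7969>−1
Confirm numerically:
  x=-0.676: |R|=0.88643 <1
  x=-0.664: |R|=0.87864 <1
  x=-0.595: |R|=0.84072 <1
  x=-0.496: |R|=0.80679 <1
  x=-1.283: |R|=1.74296 >1
  x=-0.873: |R|=1.06500 >1
Interval (-0.8125, 0).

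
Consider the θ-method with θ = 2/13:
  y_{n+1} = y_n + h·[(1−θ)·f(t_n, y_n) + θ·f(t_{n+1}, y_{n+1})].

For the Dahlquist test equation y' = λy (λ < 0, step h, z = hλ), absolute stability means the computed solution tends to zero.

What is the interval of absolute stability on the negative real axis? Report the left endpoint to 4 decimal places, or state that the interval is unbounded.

(-2.8889, 0).

On y'=λy, z=hλ:
  y_{n+1} = y_n + z·[11/13·y_n + 2/13·y_{n+1}] ⇒ (1 − 2/13z)y_{n+1} = (1 + 11/13z)y_n
  ⇒ R(z) = (1 + 11/13z)/(1 − 2/13z).

Need |R(x)|<1, x<0.
x=-1.19: |R|=0.0059
R=−1: 1+11/13x = −1+2/13x ⇒ -9/13x=2 ⇒ x=2/(-9/13)=-2.8889
Confirm numerically:
  x=-1.771: |R|=0.39179 <1
  x=-1.657: |R|=0.32040 <1
  x=-1.431: |R|=0.17280 <1
  x=-3.449: |R|=1.25334 >1
  x=-3.162: |R|=1.12720 >1
  x=-3.142: |R|=1.11813 >1
Stable set (-2.8889, 0).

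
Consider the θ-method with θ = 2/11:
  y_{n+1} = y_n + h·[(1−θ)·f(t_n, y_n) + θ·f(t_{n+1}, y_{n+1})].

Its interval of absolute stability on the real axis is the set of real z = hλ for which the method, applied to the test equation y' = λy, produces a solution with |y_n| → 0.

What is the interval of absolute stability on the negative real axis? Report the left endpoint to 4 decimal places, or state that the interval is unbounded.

Test eqn y'=λy, z=hλ:
  y_{n+1} = y_n + z·[9/11·y_n + 2/11·y_{n+1}] ⇒ (1 − 2/11z)y_{n+1} = (1 + 9/11z)y_n
  R(z) = (1 + 9/11z)/(1 − 2/11z).

Solve |R(x)|<1 on ℝ⁻.
x=-1.53: |R|=0.1970
R=−1: 1+9/11x = −1+2/11x ⇒ -7/11x=2 ⇒ x=2/(-7/11)=-3.1429
Confirm numerically:
  x=-2.935: |R|=0.91375 <1
  x=-2.916: |R|=0.90566 <1
  x=-1.928: |R|=0.42757 <1
  x=-1.326: |R|=0.06841 <1
  x=-3.563: |R|=1.16225 >1
  x=-3.504: |R|=1.14038 >1
  x=-3.359: |R|=1.08539 >1
Stable set (-3.1429, 0).

z∈(-3.1429,0).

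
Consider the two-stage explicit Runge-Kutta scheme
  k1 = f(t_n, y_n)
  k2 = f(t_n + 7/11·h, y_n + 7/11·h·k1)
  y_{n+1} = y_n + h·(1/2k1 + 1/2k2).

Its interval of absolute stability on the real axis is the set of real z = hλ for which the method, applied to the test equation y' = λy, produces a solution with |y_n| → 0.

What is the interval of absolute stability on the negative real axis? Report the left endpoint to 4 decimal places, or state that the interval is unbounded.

Test eqn y'=λy, z=hλ:
  k1=λy_n ⇒ h·k1=z·y_n;  k2=λ(1+7/11z)y_n ⇒ h·k2=z(1+7/11z)y_n
  y_{n+1}/y_n = 1 + 1/2z + 1/2z(1+7/11z) = 1 + z + 7/22z²
  Hence R(z) = 1 + z + 7/22z².

Find x<0 with |R(x)|<1.
x=-1.62: |R|=0.2150
R=1: x+7/22x²=0 ⇒ x=−22/7=-3.1429; min R=1−1/(4·7/22)=0.2143>−1
Confirm numerically:
  x=-2.943: |R|=0.81285 <1
  x=-2.746: |R|=0.65326 <1
  x=-2.311: |R|=0.38832 <1
  x=-1.653: |R|=0.21640 <1
  x=-3.544: |R|=1.45234 >1
  x=-3.332: |R|=1.20053 >1
  x=-3.196: |R|=1.05404 >1
Stable set (-3.1429, 0).

z∈(-3.1429,0).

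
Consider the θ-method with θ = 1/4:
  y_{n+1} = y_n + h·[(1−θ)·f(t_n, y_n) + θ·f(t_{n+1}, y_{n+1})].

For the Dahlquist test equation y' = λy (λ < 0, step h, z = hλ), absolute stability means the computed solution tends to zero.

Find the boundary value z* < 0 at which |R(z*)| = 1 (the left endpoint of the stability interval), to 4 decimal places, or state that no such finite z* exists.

On y'=λy, z=hλ:
  y_{n+1} = y_n + z·[3/4·y_n + 1/4·y_{n+1}] ⇒ (1 − 1/4z)y_{n+1} = (1 + 3/4z)y_n
  R(z) = (1 + 3/4z)/(1 − 1/4z).

Find x<0 with |R(x)|<1.
x=-1.05: |R|=0.1683
R=−1: 1+3/4x = −1+1/4x ⇒ -1/2x=2 ⇒ x=2/(-1/2)=-4.0000
Confirm numerically:
  x=-3.007: |R|=0.71657 <1
  x=-2.896: |R|=0.67981 <1
  x=-2.562: |R|=0.56172 <1
  x=-1.778: |R|=0.23088 <1
  x=-4.504: |R|=1.11853 >1
  x=-4.070: |R|=1.01735 >1
  x=-4.052: |R|=1.01292 >1
Stable set (-4.0000, 0).

left endpoint -4.0000.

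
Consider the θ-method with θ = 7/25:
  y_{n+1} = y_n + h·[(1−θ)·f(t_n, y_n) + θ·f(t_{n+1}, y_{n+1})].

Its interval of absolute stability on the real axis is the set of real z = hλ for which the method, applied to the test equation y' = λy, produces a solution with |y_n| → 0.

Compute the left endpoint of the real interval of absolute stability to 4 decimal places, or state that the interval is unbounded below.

z* = -4.5455.

On y'=λy, z=hλ:
  y_{n+1} = y_n + z·[18/25·y_n + 7/25·y_{n+1}] ⇒ (1 − 7/25z)y_{n+1} = (1 + 18/25z)y_n
  R(z) = (1 + 18/25z)/(1 − 7/25z).

Solve |R(x)|<1 on ℝ⁻.
x=-1.67: |R|=0.1379
R=−1: 1+18/25x = −1+7/25x ⇒ -11/25x=2 ⇒ x=2/(-11/25)=-4.5455
Confirm numerically:
  x=-4.260: |R|=0.94272 <1
  x=-3.959: |R|=0.87762 <1
  x=-2.826: |R|=0.57764 <1
  x=-4.776: |R|=1.04340 >1
  x=-4.706: |R|=1.03048 >1
Interval (-4.5455, 0).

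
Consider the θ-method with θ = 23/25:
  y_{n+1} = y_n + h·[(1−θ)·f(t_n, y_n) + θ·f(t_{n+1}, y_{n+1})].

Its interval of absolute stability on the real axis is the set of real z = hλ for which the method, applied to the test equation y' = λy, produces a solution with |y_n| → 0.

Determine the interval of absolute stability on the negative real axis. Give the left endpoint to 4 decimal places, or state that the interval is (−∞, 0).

Set f=λy, z=hλ:
  y_{n+1} = y_n + z·[2/25·y_n + 23/25·y_{n+1}] ⇒ (1 − 23/25z)y_{n+1} = (1 + 2/25z)y_n
  Hence R(z) = (1 + 2/25z)/(1 − 23/25z).

Find x<0 with |R(x)|<1.
x=-1.79: |R|=0.3237
x=-2: |R|=0.2958
x=-10: |R|=0.0196
x=-100: |R|=0.0753
θ=23/25≥1/2 ⇒ |1+2/25x|<|1−23/25x| ∀x<0 ⇒ stable on all of ℝ⁻.

(−∞, 0) — no finite endpoint.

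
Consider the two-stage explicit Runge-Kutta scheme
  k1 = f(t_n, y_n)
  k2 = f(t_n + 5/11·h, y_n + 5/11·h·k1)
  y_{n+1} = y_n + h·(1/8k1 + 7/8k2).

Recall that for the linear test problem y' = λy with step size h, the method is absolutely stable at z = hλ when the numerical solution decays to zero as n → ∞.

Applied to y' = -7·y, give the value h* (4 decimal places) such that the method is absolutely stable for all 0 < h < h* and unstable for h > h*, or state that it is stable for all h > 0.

(-2.5143,0); λ=-7 ⇒ h* = (88/35)/7 = 0.3592.

With y'=λy (z=hλ):
  k1=λy_n ⇒ h·k1=z·y_n;  k2=λ(1+5/11z)y_n ⇒ h·k2=z(1+5/11z)y_n
  y_{n+1}/y_n = 1 + 1/8z + 7/8z(1+5/11z) = 1 + z + 35/88z²
  ⇒ R(z) = 1 + z + 35/88z².

Solve |R(x)|<1 on ℝ⁻.
x=-1.01: |R|=0.3957
R=1: x+35/88x²=0 ⇒ x=−88/35=-2.5143; min R=1−1/(4·35/88)=0.3714>−1
Confirm numerically:
  x=-2.053: |R|=0.62334 <1
  x=-1.604: |R|=0.41928 <1
  x=-1.367: |R|=0.37623 <1
  x=-3.014: |R|=1.59903 >1
  x=-2.912: |R|=1.46063 >1
  x=-2.776: |R|=1.28896 >1
Stable set (-2.5143, 0).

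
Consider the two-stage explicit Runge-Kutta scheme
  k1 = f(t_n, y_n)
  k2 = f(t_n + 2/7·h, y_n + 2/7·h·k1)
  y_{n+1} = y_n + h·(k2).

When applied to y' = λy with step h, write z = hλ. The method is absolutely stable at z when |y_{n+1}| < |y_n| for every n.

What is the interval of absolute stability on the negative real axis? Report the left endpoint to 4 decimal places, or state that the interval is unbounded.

(-3.5000, 0).

With y'=λy (z=hλ):
  k1=λy_n ⇒ h·k1=z·y_n;  k2=λ(1+2/7z)y_n ⇒ h·k2=z(1+2/7z)y_n
  y_{n+1}/y_n = 1 + z(1+2/7z) = 1 + z + 2/7z²
  so R(z) = 1 + z + 2/7z².

Find x<0 with |R(x)|<1.
x=-1.41: |R|=0.1580
R=1: x+2/7x²=0 ⇒ x=−7/2=-3.5000; min R=1−1/(4·2/7)=0.1250>−1
Confirm numerically:
  x=-2.981: |R|=0.55796 <1
  x=-2.610: |R|=0.33631 <1
  x=-1.595: |R|=0.13186 <1
  x=-3.835: |R|=1.36706 >1
  x=-3.644: |R|=1.14992 >1
  x=-3.532: |R|=1.03229 >1
Stable set (-3.5000, 0).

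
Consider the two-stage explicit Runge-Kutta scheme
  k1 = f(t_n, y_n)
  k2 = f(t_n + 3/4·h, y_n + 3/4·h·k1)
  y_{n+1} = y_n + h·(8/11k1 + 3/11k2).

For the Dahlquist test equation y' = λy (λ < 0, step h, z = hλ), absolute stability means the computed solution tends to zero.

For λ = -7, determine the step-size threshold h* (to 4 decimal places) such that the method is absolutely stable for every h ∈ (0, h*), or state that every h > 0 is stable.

(-4.8889,0); λ=-7 ⇒ h* = (44/9)/7 = 0.6984.

On y'=λy, z=hλ:
  k1=λy_n ⇒ h·k1=z·y_n;  k2=λ(1+3/4z)y_n ⇒ h·k2=z(1+3/4z)y_n
  y_{n+1}/y_n = 1 + 8/11z + 3/11z(1+3/4z) = 1 + z + 9/44z²
  R(z) = 1 + z + 9/44z².

Boundary: |R(x)|=1, x<0.
x=-1.18: |R|=0.1048
R=1: x+9/44x²=0 ⇒ x=−44/9=-4.8889; min R=1−1/(4·9/44)=-0.2222>−1
Confirm numerically:
  x=-4.481: |R|=0.62614 <1
  x=-4.095: |R|=0.33503 <1
  x=-2.481: |R|=0.22195 <1
  x=-2.379: |R|=0.22135 <1
  x=-5.438: |R|=1.61079 >1
  x=-5.130: |R|=1.25300 >1
So |R|<1 on (-4.8889, 0).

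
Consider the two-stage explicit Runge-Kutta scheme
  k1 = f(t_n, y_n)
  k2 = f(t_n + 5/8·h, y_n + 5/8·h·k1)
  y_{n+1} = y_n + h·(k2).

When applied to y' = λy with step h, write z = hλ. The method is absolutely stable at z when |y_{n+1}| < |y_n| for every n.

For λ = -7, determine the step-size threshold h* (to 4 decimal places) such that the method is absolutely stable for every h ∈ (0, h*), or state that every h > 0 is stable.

(-1.6000,0); λ=-7 ⇒ h* = (8/5)/7 = 0.2286.

Set f=λy, z=hλ:
  k1=λy_n ⇒ h·k1=z·y_n;  k2=λ(1+5/8z)y_n ⇒ h·k2=z(1+5/8z)y_n
  y_{n+1}/y_n = 1 + z(1+5/8z) = 1 + z + 5/8z²
  Hence R(z) = 1 + z + 5/8z².

Need |R(x)|<1, x<0.
x=-0.3: |R|=0.7562
R=1: x+5/8x²=0 ⇒ x=−8/5=-1.6000; min R=1−1/(4·5/8)=0.6000>−1
Confirm numerically:
  x=-1.341: |R|=0.78293 <1
  x=-1.058: |R|=0.64160 <1
  x=-0.722: |R|=0.60380 <1
  x=-1.971: |R|=1.45703 >1
  x=-1.870: |R|=1.31556 >1
  x=-1.647: |R|=1.04838 >1
So |R|<1 on (-1.6000, 0).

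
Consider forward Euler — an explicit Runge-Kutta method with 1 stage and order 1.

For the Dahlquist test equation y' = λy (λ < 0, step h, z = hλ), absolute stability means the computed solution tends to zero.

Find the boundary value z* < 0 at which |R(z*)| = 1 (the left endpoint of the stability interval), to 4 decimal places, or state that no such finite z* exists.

z* = -2.0000.

On y'=λy, z=hλ:
  order 1, 1-stage ⇒ R(z)=1+z
  (e.g. R(-0.36)=0.64000, |R|=0.64000)

Find x<0 with |R(x)|<1.
x=-0.36: |R|=0.6400
|R(-1.95)|=0.9500 |R(-1.81)|=0.8100 |R(-1.56)|=0.5600
Bisect:
  x_lo=-2.8477 |R|=1.8477  x_hi=-0.2392 |R|=0.7608
  mid=-1.54340 |R|=0.54340 →hi
  mid=-2.19553 |R|=1.19553 →lo
  mid=-1.86947 |R|=0.86947 →hi
  mid=-2.03250 |R|=1.03250 →lo
  mid=-1.95098 |R|=0.95098 →hi
  mid=-1.99174 |R|=0.99174 →hi
  mid=-2.01212 |R|=1.01212 →lo
  mid=-2.00193 |R|=1.00193 →lo
  ...
  [-2.00002,-1.99986] ⇒ x*=-2.0000
Stable set (-2.0000, 0).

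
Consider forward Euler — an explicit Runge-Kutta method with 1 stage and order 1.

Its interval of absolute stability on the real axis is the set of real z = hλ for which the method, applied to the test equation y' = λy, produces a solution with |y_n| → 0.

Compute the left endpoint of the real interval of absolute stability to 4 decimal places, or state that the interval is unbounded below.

left endpoint -2.0000.

With y'=λy (z=hλ):
  order 1, 1-stage ⇒ R(z)=1+z
  (e.g. R(-1.61)=-0.61000, |R|=0.61000)

Solve |R(x)|<1 on ℝ⁻.
x=-1.61: |R|=0.6100
|R(-1.18)|=0.1800 |R(-1.1)|=0.1000 |R(-0.78)|=0.2200
Bisect:
  x_lo=-2.7280 |R|=1.7280  x_hi=-0.0741 |R|=0.9259
  mid=-1.40103 |R|=0.40103 →hi
  mid=-2.06450 |R|=1.06450 →lo
  mid=-1.73276 |R|=0.73276 →hi
  mid=-1.89863 |R|=0.89863 →hi
  mid=-1.98157 |R|=0.98157 →hi
  mid=-2.02303 |R|=1.02303 →lo
  mid=-2.00230 |R|=1.00230 →lo
  mid=-1.99193 |R|=0.99193 →hi
  mid=-1.99712 |R|=0.99712 →hi
  mid=-1.99971 |R|=0.99971 →hi
  ...
  [-2.00003,-1.99987] ⇒ x*=-2.0000
So |R|<1 on (-2.0000, 0).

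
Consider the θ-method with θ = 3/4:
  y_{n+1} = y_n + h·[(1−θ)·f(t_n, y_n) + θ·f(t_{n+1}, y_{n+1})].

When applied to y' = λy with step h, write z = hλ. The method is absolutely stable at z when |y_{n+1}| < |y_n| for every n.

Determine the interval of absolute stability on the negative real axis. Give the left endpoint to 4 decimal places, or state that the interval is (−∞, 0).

unbounded; (−∞, 0).

Set f=λy, z=hλ:
  y_{n+1} = y_n + z·[1/4·y_n + 3/4·y_{n+1}] ⇒ (1 − 3/4z)y_{n+1} = (1 + 1/4z)y_n
  R(z) = (1 + 1/4z)/(1 − 3/4z).

Boundary: |R(x)|=1, x<0.
x=-1.51: |R|=0.2919
x=-2: |R|=0.2000
x=-10: |R|=0.1765
x=-100: |R|=0.3158
θ=3/4≥1/2 ⇒ |1+1/4x|<|1−3/4x| ∀x<0 ⇒ stable on all of ℝ⁻.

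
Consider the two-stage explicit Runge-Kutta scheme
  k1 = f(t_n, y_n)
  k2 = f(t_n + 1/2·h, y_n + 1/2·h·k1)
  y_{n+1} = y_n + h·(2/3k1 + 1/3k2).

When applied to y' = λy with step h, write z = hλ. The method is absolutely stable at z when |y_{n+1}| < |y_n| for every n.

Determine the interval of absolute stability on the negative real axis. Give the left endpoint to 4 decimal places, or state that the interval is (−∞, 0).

(-6.0000, 0).

Test eqn y'=λy, z=hλ:
  k1=λy_n ⇒ h·k1=z·y_n;  k2=λ(1+1/2z)y_n ⇒ h·k2=z(1+1/2z)y_n
  y_{n+1}/y_n = 1 + 2/3z + 1/3z(1+1/2z) = 1 + z + 1/6z²
  R(z) = 1 + z + 1/6z².

Find x<0 with |R(x)|<1.
x=-0.66: |R|=0.4126
R=1: x+1/6x²=0 ⇒ x=−6=-6.0000; min R=1−1/(4·1/6)=-0.5000>−1
Confirm numerically:
  x=-5.406: |R|=0.46481 <1
  x=-5.191: |R|=0.30008 <1
  x=-4.544: |R|=0.10268 <1
  x=-6.411: |R|=1.43915 >1
  x=-6.026: |R|=1.02611 >1
Stable set (-6.0000, 0).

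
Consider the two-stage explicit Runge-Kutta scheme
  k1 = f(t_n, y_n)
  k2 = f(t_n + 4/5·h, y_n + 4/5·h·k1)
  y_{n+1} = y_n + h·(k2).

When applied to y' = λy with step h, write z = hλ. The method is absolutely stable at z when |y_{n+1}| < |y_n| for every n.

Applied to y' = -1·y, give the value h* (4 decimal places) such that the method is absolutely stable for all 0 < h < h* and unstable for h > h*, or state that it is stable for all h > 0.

(-1.2500,0); λ=-1 ⇒ h* = (5/4)/1 = 1.2500.

With y'=λy (z=hλ):
  k1=λy_n ⇒ h·k1=z·y_n;  k2=λ(1+4/5z)y_n ⇒ h·k2=z(1+4/5z)y_n
  y_{n+1}/y_n = 1 + z(1+4/5z) = 1 + z + 4/5z²
  ⇒ R(z) = 1 + z + 4/5z².

Find x<0 with |R(x)|<1.
x=-1.63: |R|=1.4955
R=1: x+4/5x²=0 ⇒ x=−5/4=-1.2500; min R=1−1/(4·4/5)=0.6875>−1
Confirm numerically:
  x=-1.078: |R|=0.85167 <1
  x=-0.952: |R|=0.77304 <1
  x=-0.696: |R|=0.69153 <1
  x=-1.599: |R|=1.44644 >1
  x=-1.564: |R|=1.39288 >1
  x=-1.456: |R|=1.23995 >1
So |R|<1 on (-1.2500, 0).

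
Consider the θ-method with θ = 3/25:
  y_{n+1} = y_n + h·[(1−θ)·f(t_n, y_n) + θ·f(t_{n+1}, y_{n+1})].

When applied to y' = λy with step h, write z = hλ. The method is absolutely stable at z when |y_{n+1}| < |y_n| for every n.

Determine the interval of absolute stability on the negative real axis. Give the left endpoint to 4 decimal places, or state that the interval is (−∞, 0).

Set f=λy, z=hλ:
  y_{n+1} = y_n + z·[22/25·y_n + 3/25·y_{n+1}] ⇒ (1 − 3/25z)y_{n+1} = (1 + 22/25z)y_n
  so R(z) = (1 + 22/25z)/(1 − 3/25z).

Solve |R(x)|<1 on ℝ⁻.
x=-0.38: |R|=0.6366
R=−1: 1+22/25x = −1+3/25x ⇒ -19/25x=2 ⇒ x=2/(-19/25)=-2.6316
Confirm numerically:
  x=-1.857: |R|=0.51860 <1
  x=-1.678: |R|=0.39675 <1
  x=-1.321: |R|=0.14025 <1
  x=-1.179: |R|=0.03287 <1
  x=-3.180: |R|=1.30168 >1
  x=-2.885: |R|=1.14307 >1
So |R|<1 on (-2.6316, 0).

z∈(-2.6316,0).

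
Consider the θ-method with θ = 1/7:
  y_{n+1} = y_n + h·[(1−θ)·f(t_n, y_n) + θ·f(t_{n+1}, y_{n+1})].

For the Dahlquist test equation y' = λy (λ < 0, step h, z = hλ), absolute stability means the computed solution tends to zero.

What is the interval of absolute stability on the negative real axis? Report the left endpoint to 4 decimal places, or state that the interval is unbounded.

z∈(-2.8000,0).

On y'=λy, z=hλ:
  y_{n+1} = y_n + z·[6/7·y_n + 1/7·y_{n+1}] ⇒ (1 − 1/7z)y_{n+1} = (1 + 6/7z)y_n
  Hence R(z) = (1 + 6/7z)/(1 − 1/7z).

Need |R(x)|<1, x<0.
x=-0.96: |R|=0.1558
R=−1: 1+6/7x = −1+1/7x ⇒ -5/7x=2 ⇒ x=2/(-5/7)=-2.8000
Confirm numerically:
  x=-2.709: |R|=0.95314 <1
  x=-2.578: |R|=0.88411 <1
  x=-1.381: |R|=0.15344 <1
  x=-1.379: |R|=0.15205 <1
  x=-3.384: |R|=1.28120 >1
  x=-3.281: |R|=1.23393 >1
  x=-3.248: |R|=1.21858 >1
Interval (-2.8000, 0).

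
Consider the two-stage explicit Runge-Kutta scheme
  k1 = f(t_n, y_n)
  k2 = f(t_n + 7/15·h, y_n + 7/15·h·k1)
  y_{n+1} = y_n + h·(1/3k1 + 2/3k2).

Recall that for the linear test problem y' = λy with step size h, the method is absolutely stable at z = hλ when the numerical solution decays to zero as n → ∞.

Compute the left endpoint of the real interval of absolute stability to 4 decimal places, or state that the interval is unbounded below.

left endpoint -3.2143.

On y'=λy, z=hλ:
  k1=λy_n ⇒ h·k1=z·y_n;  k2=λ(1+7/15z)y_n ⇒ h·k2=z(1+7/15z)y_n
  y_{n+1}/y_n = 1 + 1/3z + 2/3z(1+7/15z) = 1 + z + 14/45z²
  ⇒ R(z) = 1 + z + 14/45z².

Need |R(x)|<1, x<0.
x=-0.34: |R|=0.6960
R=1: x+14/45x²=0 ⇒ x=−45/14=-3.2143; min R=1−1/(4·14/45)=0.1964>−1
Confirm numerically:
  x=-3.074: |R|=0.86584 <1
  x=-2.051: |R|=0.25772 <1
  x=-1.773: |R|=0.20499 <1
  x=-3.418: |R|=1.21663 >1
  x=-3.276: |R|=1.06290 >1
Interval (-3.2143, 0).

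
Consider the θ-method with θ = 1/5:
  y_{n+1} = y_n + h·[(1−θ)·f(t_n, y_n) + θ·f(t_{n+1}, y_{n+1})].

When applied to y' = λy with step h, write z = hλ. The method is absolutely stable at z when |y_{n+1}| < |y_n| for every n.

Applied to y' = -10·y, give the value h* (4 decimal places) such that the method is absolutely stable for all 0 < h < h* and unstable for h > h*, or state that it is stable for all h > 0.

Set f=λy, z=hλ:
  y_{n+1} = y_n + z·[4/5·y_n + 1/5·y_{n+1}] ⇒ (1 − 1/5z)y_{n+1} = (1 + 4/5z)y_n
  so R(z) = (1 + 4/5z)/(1 − 1/5z).

Solve |R(x)|<1 on ℝ⁻.
x=-0.31: |R|=0.7081
R=−1: 1+4/5x = −1+1/5x ⇒ -3/5x=2 ⇒ x=2/(-3/5)=-3.3333
Confirm numerically:
  x=-2.996: |R|=0.87344 <1
  x=-2.919: |R|=0.84304 <1
  x=-1.931: |R|=0.39302 <1
  x=-1.749: |R|=0.29575 <1
  x=-3.616: |R|=1.09842 >1
  x=-3.488: |R|=1.05467 >1
Interval (-3.3333, 0).

(-3.3333,0); λ=-10 ⇒ h* = (10/3)/10 = 0.3333.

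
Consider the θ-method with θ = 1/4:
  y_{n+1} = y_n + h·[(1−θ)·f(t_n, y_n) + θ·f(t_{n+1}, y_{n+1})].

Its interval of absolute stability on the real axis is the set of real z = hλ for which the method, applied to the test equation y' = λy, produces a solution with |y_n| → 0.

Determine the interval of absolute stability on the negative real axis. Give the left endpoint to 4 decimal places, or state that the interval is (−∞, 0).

z∈(-4.0000,0).

Set f=λy, z=hλ:
  y_{n+1} = y_n + z·[3/4·y_n + 1/4·y_{n+1}] ⇒ (1 − 1/4z)y_{n+1} = (1 + 3/4z)y_n
  so R(z) = (1 + 3/4z)/(1 − 1/4z).

Boundary: |R(x)|=1, x<0.
x=-0.57: |R|=0.5011
R=−1: 1+3/4x = −1+1/4x ⇒ -1/2x=2 ⇒ x=2/(-1/2)=-4.0000
Confirm numerically:
  x=-3.668: |R|=0.91341 <1
  x=-2.840: |R|=0.66082 <1
  x=-2.105: |R|=0.37920 <1
  x=-4.451: |R|=1.10673 >1
  x=-4.351: |R|=1.08406 >1
  x=-4.047: |R|=1.01168 >1
So |R|<1 on (-4.0000, 0).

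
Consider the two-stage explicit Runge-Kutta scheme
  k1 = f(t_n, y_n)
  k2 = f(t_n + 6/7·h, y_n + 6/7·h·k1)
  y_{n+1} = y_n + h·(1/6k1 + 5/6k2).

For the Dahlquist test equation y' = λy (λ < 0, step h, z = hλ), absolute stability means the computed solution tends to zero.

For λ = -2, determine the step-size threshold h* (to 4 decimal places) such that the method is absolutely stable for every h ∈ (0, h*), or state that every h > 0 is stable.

With y'=λy (z=hλ):
  k1=λy_n ⇒ h·k1=z·y_n;  k2=λ(1+6/7z)y_n ⇒ h·k2=z(1+6/7z)y_n
  y_{n+1}/y_n = 1 + 1/6z + 5/6z(1+6/7z) = 1 + z + 5/7z²
  Hence R(z) = 1 + z + 5/7z².

Solve |R(x)|<1 on ℝ⁻.
x=-1.7: |R|=1.3643
R=1: x+5/7x²=0 ⇒ x=−7/5=-1.4000; min R=1−1/(4·5/7)=0.6500>−1
Confirm numerically:
  x=-1.349: |R|=0.95086 <1
  x=-1.281: |R|=0.89111 <1
  x=-0.783: |R|=0.65492 <1
  x=-1.916: |R|=1.70618 >1
  x=-1.792: |R|=1.50176 >1
Interval (-1.4000, 0).

(-1.4000,0); λ=-2 ⇒ h* = (7/5)/2 = 0.7000.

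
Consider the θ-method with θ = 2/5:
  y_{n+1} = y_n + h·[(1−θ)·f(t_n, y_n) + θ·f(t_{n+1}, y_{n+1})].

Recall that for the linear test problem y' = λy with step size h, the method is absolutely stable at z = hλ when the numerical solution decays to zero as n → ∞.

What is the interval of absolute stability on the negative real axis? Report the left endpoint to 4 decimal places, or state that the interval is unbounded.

On y'=λy, z=hλ:
  y_{n+1} = y_n + z·[3/5·y_n + 2/5·y_{n+1}] ⇒ (1 − 2/5z)y_{n+1} = (1 + 3/5z)y_n
  R(z) = (1 + 3/5z)/(1 − 2/5z).

Find x<0 with |R(x)|<1.
x=-0.59: |R|=0.5227
R=−1: 1+3/5x = −1+2/5x ⇒ -1/5x=2 ⇒ x=2/(-1/5)=-10.0000
Confirm numerically:
  x=-6.205: |R|=0.78202 <1
  x=-4.722: |R|=0.63459 <1
  x=-4.061: |R|=0.54740 <1
  x=-10.570: |R|=1.02181 >1
  x=-10.140: |R|=1.00554 >1
  x=-10.036: |R|=1.00144 >1
Stable set (-10.0000, 0).

(-10.0000, 0).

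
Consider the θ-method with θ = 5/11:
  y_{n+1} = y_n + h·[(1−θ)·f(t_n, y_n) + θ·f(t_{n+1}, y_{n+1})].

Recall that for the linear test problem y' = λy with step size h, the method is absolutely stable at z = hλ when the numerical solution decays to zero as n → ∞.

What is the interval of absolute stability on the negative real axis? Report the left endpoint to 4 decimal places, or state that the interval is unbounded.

Test eqn y'=λy, z=hλ:
  y_{n+1} = y_n + z·[6/11·y_n + 5/11·y_{n+1}] ⇒ (1 − 5/11z)y_{n+1} = (1 + 6/11z)y_n
  so R(z) = (1 + 6/11z)/(1 − 5/11z).

Solve |R(x)|<1 on ℝ⁻.
x=-1.02: |R|=0.3031
R=−1: 1+6/11x = −1+5/11x ⇒ -1/11x=2 ⇒ x=2/(-1/11)=-22.0000
Confirm numerically:
  x=-21.233: |R|=0.99345 <1
  x=-20.753: |R|=0.98913 <1
  x=-12.562: |R|=0.87213 <1
  x=-11.388: |R|=0.84380 <1
  x=-22.336: |R|=1.00274 >1
  x=-22.168: |R|=1.00138 >1
  x=-22.159: |R|=1.00131 >1
So |R|<1 on (-22.0000, 0).

(-22.0000, 0).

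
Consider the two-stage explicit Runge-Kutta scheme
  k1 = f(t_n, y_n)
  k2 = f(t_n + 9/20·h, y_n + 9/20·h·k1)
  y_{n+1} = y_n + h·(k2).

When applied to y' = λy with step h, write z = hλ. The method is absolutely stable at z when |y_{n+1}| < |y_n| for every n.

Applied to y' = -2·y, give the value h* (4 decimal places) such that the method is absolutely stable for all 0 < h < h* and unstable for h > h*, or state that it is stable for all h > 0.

With y'=λy (z=hλ):
  k1=λy_n ⇒ h·k1=z·y_n;  k2=λ(1+9/20z)y_n ⇒ h·k2=z(1+9/20z)y_n
  y_{n+1}/y_n = 1 + z(1+9/20z) = 1 + z + 9/20z²
  so R(z) = 1 + z + 9/20z².

Need |R(x)|<1, x<0.
x=-0.73: |R|=0.5098
R=1: x+9/20x²=0 ⇒ x=−20/9=-2.2222; min R=1−1/(4·9/20)=0.4444>−1
Confirm numerically:
  x=-1.934: |R|=0.74916 <1
  x=-1.812: |R|=0.66550 <1
  x=-1.410: |R|=0.48464 <1
  x=-2.693: |R|=1.57051 >1
  x=-2.692: |R|=1.56909 >1
  x=-2.634: |R|=1.48808 >1
Stable set (-2.2222, 0).

(-2.2222,0); λ=-2 ⇒ h* = (20/9)/2 = 1.1111.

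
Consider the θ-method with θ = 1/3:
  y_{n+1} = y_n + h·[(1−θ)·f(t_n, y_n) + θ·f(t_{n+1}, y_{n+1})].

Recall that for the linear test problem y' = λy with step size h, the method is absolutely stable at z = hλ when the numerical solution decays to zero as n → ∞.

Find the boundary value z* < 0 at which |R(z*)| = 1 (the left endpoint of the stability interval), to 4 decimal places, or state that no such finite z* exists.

On y'=λy, z=hλ:
  y_{n+1} = y_n + z·[2/3·y_n + 1/3·y_{n+1}] ⇒ (1 − 1/3z)y_{n+1} = (1 + 2/3z)y_n
  so R(z) = (1 + 2/3z)/(1 − 1/3z).

Need |R(x)|<1, x<0.
x=-1.78: |R|=0.1172
R=−1: 1+2/3x = −1+1/3x ⇒ -1/3x=2 ⇒ x=2/(-1/3)=-6.0000
Confirm numerically:
  x=-4.588: |R|=0.81392 <1
  x=-3.641: |R|=0.64478 <1
  x=-3.218: |R|=0.55259 <1
  x=-2.521: |R|=0.36986 <1
  x=-6.569: |R|=1.05946 >1
  x=-6.297: |R|=1.03195 >1
Interval (-6.0000, 0).

z* = -6.0000.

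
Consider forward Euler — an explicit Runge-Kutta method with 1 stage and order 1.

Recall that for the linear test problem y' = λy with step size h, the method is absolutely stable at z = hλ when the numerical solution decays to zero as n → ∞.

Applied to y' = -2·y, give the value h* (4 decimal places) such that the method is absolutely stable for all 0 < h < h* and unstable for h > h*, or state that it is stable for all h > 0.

On y'=λy, z=hλ:
  order 1, 1-stage ⇒ R(z)=1+z
  (e.g. R(-1.58)=-0.58000, |R|=0.58000)

Solve |R(x)|<1 on ℝ⁻.
x=-1.58: |R|=0.5800
|R(-1.42)|=0.4200 |R(-1.27)|=0.2700 |R(-0.78)|=0.2200
Bisect:
  x_lo=-2.8657 |R|=1.8657  x_hi=-0.2113 |R|=0.7887
  mid=-1.53852 |R|=0.53852 →hi
  mid=-2.20213 |R|=1.20213 →lo
  mid=-1.87032 |R|=0.87032 →hi
  mid=-2.03623 |R|=1.03623 →lo
  mid=-1.95328 |R|=0.95328 →hi
  mid=-1.99475 |R|=0.99475 →hi
  mid=-2.01549 |R|=1.01549 →lo
  mid=-2.00512 |R|=1.00512 →lo
  ...
  [-2.00010,-1.99994] ⇒ x*=-2.0000
Stable set (-2.0000, 0).

(-2.0000,0); λ=-2 ⇒ h* = 1.0000.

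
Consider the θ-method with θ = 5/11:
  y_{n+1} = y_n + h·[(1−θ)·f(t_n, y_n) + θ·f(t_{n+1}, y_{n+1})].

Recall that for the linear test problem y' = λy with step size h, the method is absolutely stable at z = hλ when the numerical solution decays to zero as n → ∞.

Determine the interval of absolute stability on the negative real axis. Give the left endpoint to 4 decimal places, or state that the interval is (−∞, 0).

Test eqn y'=λy, z=hλ:
  y_{n+1} = y_n + z·[6/11·y_n + 5/11·y_{n+1}] ⇒ (1 − 5/11z)y_{n+1} = (1 + 6/11z)y_n
  so R(z) = (1 + 6/11z)/(1 − 5/11z).

Boundary: |R(x)|=1, x<0.
x=-1: |R|=0.3125
R=−1: 1+6/11x = −1+5/11x ⇒ -1/11x=2 ⇒ x=2/(-1/11)=-22.0000
Confirm numerically:
  x=-19.372: |R|=0.97564 <1
  x=-18.573: |R|=0.96701 <1
  x=-17.496: |R|=0.95426 <1
  x=-17.195: |R|=0.95045 <1
  x=-22.528: |R|=1.00427 >1
  x=-22.506: |R|=1.00410 >1
  x=-22.169: |R|=1.00139 >1
So |R|<1 on (-22.0000, 0).

(-22.0000, 0).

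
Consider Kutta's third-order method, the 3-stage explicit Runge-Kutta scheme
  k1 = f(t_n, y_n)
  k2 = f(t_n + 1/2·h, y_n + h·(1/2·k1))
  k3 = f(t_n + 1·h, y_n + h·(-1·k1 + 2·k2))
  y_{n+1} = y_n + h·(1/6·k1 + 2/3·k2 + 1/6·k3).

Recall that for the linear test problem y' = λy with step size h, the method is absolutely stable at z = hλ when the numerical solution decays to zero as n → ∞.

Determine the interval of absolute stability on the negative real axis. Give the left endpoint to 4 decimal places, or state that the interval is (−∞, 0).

(-2.5127, 0).

Test eqn y'=λy, z=hλ:
  order 3, 3-stage ⇒ R(z)=1+z+z^2/2+z^3/6
  (e.g. R(-1.37)=0.13989, |R|=0.13989)

Solve |R(x)|<1 on ℝ⁻.
x=-1.37: |R|=0.1399
|R(-2.44)|=0.8843 |R(-1.94)|=0.2751 |R(-1.68)|=0.0591
Bisect:
  x_lo=-2.9482 |R|=1.8731  x_hi=-0.3062 |R|=0.7359
  mid=-1.62721 |R|=0.02139 →hi
  mid=-2.28769 |R|=0.66638 →hi
  mid=-2.61794 |R|=1.18152 →lo
  mid=-2.45281 |R|=0.90414 →hi
  mid=-2.53538 |R|=1.03760 →lo
  mid=-2.49409 |R|=0.96960 →hi
  mid=-2.51474 |R|=1.00327 →lo
  mid=-2.50441 |R|=0.98636 →hi
  mid=-2.50957 |R|=0.99479 →hi
  mid=-2.51215 |R|=0.99903 →hi
  ...
  [-2.51280,-2.51264] ⇒ x*=-2.5127
Interval (-2.5127, 0).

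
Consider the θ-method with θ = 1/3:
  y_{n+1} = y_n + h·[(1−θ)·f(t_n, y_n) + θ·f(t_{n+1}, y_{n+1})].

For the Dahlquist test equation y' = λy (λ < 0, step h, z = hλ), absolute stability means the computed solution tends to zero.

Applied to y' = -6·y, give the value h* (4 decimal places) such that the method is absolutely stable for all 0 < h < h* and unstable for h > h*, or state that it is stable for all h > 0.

(-6.0000,0); λ=-6 ⇒ h* = (6)/6 = 1.0000.

With y'=λy (z=hλ):
  y_{n+1} = y_n + z·[2/3·y_n + 1/3·y_{n+1}] ⇒ (1 − 1/3z)y_{n+1} = (1 + 2/3z)y_n
  so R(z) = (1 + 2/3z)/(1 − 1/3z).

Find x<0 with |R(x)|<1.
x=-1.22: |R|=0.1327
R=−1: 1+2/3x = −1+1/3x ⇒ -1/3x=2 ⇒ x=2/(-1/3)=-6.0000
Confirm numerically:
  x=-4.611: |R|=0.81750 <1
  x=-4.047: |R|=0.72286 <1
  x=-3.203: |R|=0.54909 <1
  x=-6.546: |R|=1.05720 >1
  x=-6.323: |R|=1.03465 >1
Stable set (-6.0000, 0).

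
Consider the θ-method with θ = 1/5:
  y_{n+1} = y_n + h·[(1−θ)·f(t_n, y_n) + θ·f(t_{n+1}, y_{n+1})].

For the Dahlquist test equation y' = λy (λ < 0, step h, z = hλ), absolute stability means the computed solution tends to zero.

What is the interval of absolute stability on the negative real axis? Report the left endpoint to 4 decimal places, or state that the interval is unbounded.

(-3.3333, 0).

On y'=λy, z=hλ:
  y_{n+1} = y_n + z·[4/5·y_n + 1/5·y_{n+1}] ⇒ (1 − 1/5z)y_{n+1} = (1 + 4/5z)y_n
  so R(z) = (1 + 4/5z)/(1 − 1/5z).

Boundary: |R(x)|=1, x<0.
x=-0.92: |R|=0.2230
R=−1: 1+4/5x = −1+1/5x ⇒ -3/5x=2 ⇒ x=2/(-3/5)=-3.3333
Confirm numerically:
  x=-3.130: |R|=0.92497 <1
  x=-1.708: |R|=0.27311 <1
  x=-1.502: |R|=0.15503 <1
  x=-1.483: |R|=0.14376 <1
  x=-3.829: |R|=1.16842 >1
  x=-3.615: |R|=1.09808 >1
  x=-3.483: |R|=1.05293 >1
Stable set (-3.3333, 0).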